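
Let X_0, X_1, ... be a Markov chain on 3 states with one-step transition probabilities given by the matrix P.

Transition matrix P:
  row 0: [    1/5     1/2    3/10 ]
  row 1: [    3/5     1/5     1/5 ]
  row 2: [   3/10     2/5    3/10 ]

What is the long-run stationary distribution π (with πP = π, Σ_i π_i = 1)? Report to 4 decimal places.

Balance equations π_j = Σ_i π_i·P[i][j]:
  π_0 = 1/5·π_0 + 3/5·π_1 + 3/10·π_2
  π_1 = 1/2·π_0 + 1/5·π_1 + 2/5·π_2
  normalize: π_0 + π_1 + π_2 = 1
Solving the linear system gives exactly π = [16/43, 47/129, 34/129].

π = [0.3721, 0.3643, 0.2636]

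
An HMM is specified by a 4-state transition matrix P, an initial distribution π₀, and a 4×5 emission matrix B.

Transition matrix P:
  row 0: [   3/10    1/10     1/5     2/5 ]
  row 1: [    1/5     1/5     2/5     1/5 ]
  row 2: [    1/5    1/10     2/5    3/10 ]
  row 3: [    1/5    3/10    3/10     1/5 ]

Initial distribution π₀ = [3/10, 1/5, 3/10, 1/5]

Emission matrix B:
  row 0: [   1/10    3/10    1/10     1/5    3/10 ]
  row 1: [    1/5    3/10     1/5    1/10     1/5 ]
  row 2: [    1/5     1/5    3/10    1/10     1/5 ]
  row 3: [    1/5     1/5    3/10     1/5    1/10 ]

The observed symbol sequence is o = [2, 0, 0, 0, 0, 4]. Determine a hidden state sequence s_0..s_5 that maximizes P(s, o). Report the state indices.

t=0: δ = [3.000e-02, 4.000e-02, 9.000e-02, 6.000e-02]  (obs o_0=2)
t=1: δ = [1.800e-03, 3.600e-03, 7.200e-03, 5.400e-03]  ψ = [2, 3, 2, 2]  (obs o_1=0)
t=2: δ = [1.440e-04, 3.240e-04, 5.760e-04, 4.320e-04]  ψ = [2, 3, 2, 2]  (obs o_2=0)
t=3: δ = [1.152e-05, 2.592e-05, 4.608e-05, 3.456e-05]  ψ = [2, 3, 2, 2]  (obs o_3=0)
t=4: δ = [9.216e-07, 2.074e-06, 3.686e-06, 2.765e-06]  ψ = [2, 3, 2, 2]  (obs o_4=0)
t=5: δ = [2.212e-07, 1.659e-07, 2.949e-07, 1.106e-07]  ψ = [2, 3, 2, 2]  (obs o_5=4)
backtrack: best end state = 2; path = [2, 2, 2, 2, 2, 2]

path = [2, 2, 2, 2, 2, 2]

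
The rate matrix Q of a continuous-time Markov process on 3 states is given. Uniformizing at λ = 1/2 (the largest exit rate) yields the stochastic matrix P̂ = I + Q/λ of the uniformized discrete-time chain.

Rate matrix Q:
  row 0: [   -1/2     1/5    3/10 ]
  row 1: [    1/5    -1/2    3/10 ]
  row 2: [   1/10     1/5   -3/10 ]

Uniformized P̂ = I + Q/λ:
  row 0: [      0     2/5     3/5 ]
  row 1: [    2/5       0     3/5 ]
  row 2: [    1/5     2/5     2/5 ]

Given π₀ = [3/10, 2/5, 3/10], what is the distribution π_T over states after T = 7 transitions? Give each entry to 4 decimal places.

π = [0.2145, 0.2855, 0.5000]

t=0: π = [0.3000, 0.4000, 0.3000]
t=1: π = [0.2200, 0.2400, 0.5400]
t=2: π = [0.2040, 0.3040, 0.4920]
t=3: π = [0.2200, 0.2784, 0.5016]
t=4: π = [0.2117, 0.2886, 0.4997]
t=5: π = [0.2154, 0.2845, 0.5001]
t=6: π = [0.2138, 0.2862, 0.5000]
t=7: π = [0.2145, 0.2855, 0.5000]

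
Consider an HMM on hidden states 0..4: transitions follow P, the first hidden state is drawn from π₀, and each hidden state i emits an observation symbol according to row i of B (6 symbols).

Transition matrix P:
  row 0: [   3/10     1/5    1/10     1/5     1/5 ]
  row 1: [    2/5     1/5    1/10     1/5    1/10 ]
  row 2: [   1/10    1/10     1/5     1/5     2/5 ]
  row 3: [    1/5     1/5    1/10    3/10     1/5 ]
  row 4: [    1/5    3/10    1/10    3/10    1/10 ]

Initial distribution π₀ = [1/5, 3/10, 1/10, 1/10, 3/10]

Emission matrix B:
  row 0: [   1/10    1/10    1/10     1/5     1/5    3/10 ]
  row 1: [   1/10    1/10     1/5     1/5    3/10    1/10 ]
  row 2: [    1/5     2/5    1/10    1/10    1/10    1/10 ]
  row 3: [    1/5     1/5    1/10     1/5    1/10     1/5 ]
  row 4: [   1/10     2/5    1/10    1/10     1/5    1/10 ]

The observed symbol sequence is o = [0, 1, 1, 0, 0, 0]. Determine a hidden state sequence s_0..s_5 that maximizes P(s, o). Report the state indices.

t=0: δ = [2.000e-02, 3.000e-02, 2.000e-02, 2.000e-02, 3.000e-02]  (obs o_0=0)
t=1: δ = [1.200e-03, 9.000e-04, 1.600e-03, 1.800e-03, 3.200e-03]  ψ = [1, 4, 2, 4, 2]  (obs o_1=1)
t=2: δ = [6.400e-05, 9.600e-05, 1.280e-04, 1.920e-04, 2.560e-04]  ψ = [4, 4, 2, 4, 2]  (obs o_2=1)
t=3: δ = [5.120e-06, 7.680e-06, 5.120e-06, 1.536e-05, 5.120e-06]  ψ = [4, 4, 2, 4, 2]  (obs o_3=0)
t=4: δ = [3.072e-07, 3.072e-07, 3.072e-07, 9.216e-07, 3.072e-07]  ψ = [1, 3, 3, 3, 3]  (obs o_4=0)
t=5: δ = [1.843e-08, 1.843e-08, 1.843e-08, 5.530e-08, 1.843e-08]  ψ = [3, 3, 3, 3, 3]  (obs o_5=0)
backtrack: best end state = 3; path = [2, 2, 4, 3, 3, 3]

path = [2, 2, 4, 3, 3, 3]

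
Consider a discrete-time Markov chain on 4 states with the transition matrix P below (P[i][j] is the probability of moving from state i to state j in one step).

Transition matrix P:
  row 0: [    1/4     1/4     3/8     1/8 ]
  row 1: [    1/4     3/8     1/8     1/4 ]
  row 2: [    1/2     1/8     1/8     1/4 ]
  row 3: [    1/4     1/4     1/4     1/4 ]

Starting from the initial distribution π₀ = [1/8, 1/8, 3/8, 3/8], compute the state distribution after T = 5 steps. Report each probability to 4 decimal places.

t=0: π = [0.1250, 0.1250, 0.3750, 0.3750]
t=1: π = [0.3438, 0.2188, 0.2031, 0.2344]
t=2: π = [0.3008, 0.2520, 0.2402, 0.2070]
t=3: π = [0.3101, 0.2515, 0.2261, 0.2124]
t=4: π = [0.3065, 0.2532, 0.2291, 0.2112]
t=5: π = [0.3073, 0.2530, 0.2280, 0.2117]

π = [0.3073, 0.2530, 0.2280, 0.2117]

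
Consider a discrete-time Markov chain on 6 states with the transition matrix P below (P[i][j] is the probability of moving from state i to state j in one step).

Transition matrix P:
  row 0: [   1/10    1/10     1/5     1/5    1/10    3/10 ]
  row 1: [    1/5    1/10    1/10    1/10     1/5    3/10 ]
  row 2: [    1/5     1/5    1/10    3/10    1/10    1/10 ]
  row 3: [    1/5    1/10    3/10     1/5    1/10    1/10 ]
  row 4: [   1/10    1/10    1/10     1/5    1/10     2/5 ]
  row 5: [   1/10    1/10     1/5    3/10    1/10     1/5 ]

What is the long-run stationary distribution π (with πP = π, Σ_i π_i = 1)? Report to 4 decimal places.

Balance equations π_j = Σ_i π_i·P[i][j]:
  π_0 = 1/10·π_0 + 1/5·π_1 + 1/5·π_2 + 1/5·π_3 + 1/10·π_4 + 1/10·π_5
  π_1 = 1/10·π_0 + 1/10·π_1 + 1/5·π_2 + 1/10·π_3 + 1/10·π_4 + 1/10·π_5
  π_2 = 1/5·π_0 + 1/10·π_1 + 1/10·π_2 + 3/10·π_3 + 1/10·π_4 + 1/5·π_5
  π_3 = 1/5·π_0 + 1/10·π_1 + 3/10·π_2 + 1/5·π_3 + 1/5·π_4 + 3/10·π_5
  π_4 = 1/10·π_0 + 1/5·π_1 + 1/10·π_2 + 1/10·π_3 + 1/10·π_4 + 1/10·π_5
  normalize: π_0 + π_1 + π_2 + π_3 + π_4 + π_5 = 1
Solving the linear system gives exactly π = [2697/17663, 2087/17663, 3207/17663, 4013/17663, 1975/17663, 3684/17663].

π = [0.1527, 0.1182, 0.1816, 0.2272, 0.1118, 0.2086]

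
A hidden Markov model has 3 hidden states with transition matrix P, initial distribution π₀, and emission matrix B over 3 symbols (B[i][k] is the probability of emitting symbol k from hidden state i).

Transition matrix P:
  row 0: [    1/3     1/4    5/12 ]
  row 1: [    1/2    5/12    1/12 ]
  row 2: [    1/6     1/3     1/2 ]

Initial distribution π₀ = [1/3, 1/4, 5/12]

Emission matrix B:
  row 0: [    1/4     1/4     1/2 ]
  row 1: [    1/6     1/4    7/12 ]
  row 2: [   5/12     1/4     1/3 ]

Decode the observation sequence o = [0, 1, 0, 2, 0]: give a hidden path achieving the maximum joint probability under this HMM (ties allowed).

path = [2, 2, 2, 2, 2]

t=0: δ = [8.333e-02, 4.167e-02, 1.736e-01]  (obs o_0=0)
t=1: δ = [7.234e-03, 1.447e-02, 2.170e-02]  ψ = [2, 2, 2]  (obs o_1=1)
t=2: δ = [1.808e-03, 1.206e-03, 4.521e-03]  ψ = [1, 2, 2]  (obs o_2=0)
t=3: δ = [3.768e-04, 8.791e-04, 7.535e-04]  ψ = [2, 2, 2]  (obs o_3=2)
t=4: δ = [1.099e-04, 6.105e-05, 1.570e-04]  ψ = [1, 1, 2]  (obs o_4=0)
backtrack: best end state = 2; path = [2, 2, 2, 2, 2]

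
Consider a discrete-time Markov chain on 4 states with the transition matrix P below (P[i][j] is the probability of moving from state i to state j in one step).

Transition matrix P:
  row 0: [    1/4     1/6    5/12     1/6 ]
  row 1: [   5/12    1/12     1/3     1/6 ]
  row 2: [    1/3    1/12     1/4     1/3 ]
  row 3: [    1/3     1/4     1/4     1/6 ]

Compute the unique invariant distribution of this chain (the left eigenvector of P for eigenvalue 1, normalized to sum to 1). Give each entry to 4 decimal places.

π = [0.3190, 0.1465, 0.3154, 0.2192]

Balance equations π_j = Σ_i π_i·P[i][j]:
  π_0 = 1/4·π_0 + 5/12·π_1 + 1/3·π_2 + 1/3·π_3
  π_1 = 1/6·π_0 + 1/12·π_1 + 1/12·π_2 + 1/4·π_3
  π_2 = 5/12·π_0 + 1/3·π_1 + 1/4·π_2 + 1/4·π_3
  normalize: π_0 + π_1 + π_2 + π_3 = 1
Solving the linear system gives exactly π = [355/1113, 163/1113, 117/371, 244/1113].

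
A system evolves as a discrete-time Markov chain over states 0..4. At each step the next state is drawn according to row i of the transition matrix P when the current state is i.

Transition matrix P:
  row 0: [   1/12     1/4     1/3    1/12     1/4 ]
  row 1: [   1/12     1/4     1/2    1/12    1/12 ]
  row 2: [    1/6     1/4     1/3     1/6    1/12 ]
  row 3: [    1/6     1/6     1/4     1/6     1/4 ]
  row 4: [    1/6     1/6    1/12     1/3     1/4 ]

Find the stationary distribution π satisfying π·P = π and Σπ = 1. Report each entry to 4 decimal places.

π = [0.1367, 0.2231, 0.3169, 0.1634, 0.1600]

Balance equations π_j = Σ_i π_i·P[i][j]:
  π_0 = 1/12·π_0 + 1/12·π_1 + 1/6·π_2 + 1/6·π_3 + 1/6·π_4
  π_1 = 1/4·π_0 + 1/4·π_1 + 1/4·π_2 + 1/6·π_3 + 1/6·π_4
  π_2 = 1/3·π_0 + 1/2·π_1 + 1/3·π_2 + 1/4·π_3 + 1/12·π_4
  π_3 = 1/12·π_0 + 1/12·π_1 + 1/6·π_2 + 1/6·π_3 + 1/3·π_4
  normalize: π_0 + π_1 + π_2 + π_3 + π_4 = 1
Solving the linear system gives exactly π = [1225/8962, 1999/8962, 1420/4481, 732/4481, 717/4481].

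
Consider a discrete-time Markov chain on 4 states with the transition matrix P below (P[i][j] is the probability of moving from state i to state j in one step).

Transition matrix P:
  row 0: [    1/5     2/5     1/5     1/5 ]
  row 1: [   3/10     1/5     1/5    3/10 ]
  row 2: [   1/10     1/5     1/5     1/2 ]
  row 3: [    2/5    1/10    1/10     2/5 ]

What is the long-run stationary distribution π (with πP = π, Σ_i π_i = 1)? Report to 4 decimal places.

π = [0.2734, 0.2207, 0.1660, 0.3398]

Balance equations π_j = Σ_i π_i·P[i][j]:
  π_0 = 1/5·π_0 + 3/10·π_1 + 1/10·π_2 + 2/5·π_3
  π_1 = 2/5·π_0 + 1/5·π_1 + 1/5·π_2 + 1/10·π_3
  π_2 = 1/5·π_0 + 1/5·π_1 + 1/5·π_2 + 1/10·π_3
  normalize: π_0 + π_1 + π_2 + π_3 = 1
Solving the linear system gives exactly π = [35/128, 113/512, 85/512, 87/256].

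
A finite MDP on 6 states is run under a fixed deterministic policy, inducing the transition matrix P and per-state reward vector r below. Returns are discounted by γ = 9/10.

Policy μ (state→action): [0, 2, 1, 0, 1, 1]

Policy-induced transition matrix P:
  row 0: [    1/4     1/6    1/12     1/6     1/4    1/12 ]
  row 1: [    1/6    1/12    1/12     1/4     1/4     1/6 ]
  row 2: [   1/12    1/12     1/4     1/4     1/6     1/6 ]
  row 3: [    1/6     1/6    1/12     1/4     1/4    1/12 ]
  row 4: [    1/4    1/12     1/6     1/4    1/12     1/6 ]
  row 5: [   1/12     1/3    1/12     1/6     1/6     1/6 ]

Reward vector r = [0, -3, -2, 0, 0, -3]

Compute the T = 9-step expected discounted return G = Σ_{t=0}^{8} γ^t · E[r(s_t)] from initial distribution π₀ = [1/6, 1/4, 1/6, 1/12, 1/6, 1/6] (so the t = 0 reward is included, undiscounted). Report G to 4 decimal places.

G = -7.2081

t=0: π = [0.1667, 0.2500, 0.1667, 0.0833, 0.1667, 0.1667], E[r] = -1.5833, γ^t·E[r] = -1.583333, running G = -1.583333
t=1: π = [0.1667, 0.1458, 0.1250, 0.2222, 0.1944, 0.1458], E[r] = -1.1250, γ^t·E[r] = -1.012500, running G = -2.595833
t=2: π = [0.1742, 0.1522, 0.1204, 0.2240, 0.1950, 0.1343], E[r] = -1.1001, γ^t·E[r] = -0.891094, running G = -3.486927
t=3: π = [0.1762, 0.1501, 0.1196, 0.2243, 0.1963, 0.1335], E[r] = -1.0900, γ^t·E[r] = -0.794602, running G = -4.281529
t=4: π = [0.1766, 0.1501, 0.1196, 0.2242, 0.1962, 0.1333], E[r] = -1.0894, γ^t·E[r] = -0.714741, running G = -4.996269
t=5: π = [0.1767, 0.1501, 0.1196, 0.2242, 0.1962, 0.1333], E[r] = -1.0892, γ^t·E[r] = -0.643168, running G = -5.639437
t=6: π = [0.1767, 0.1501, 0.1196, 0.2242, 0.1962, 0.1333], E[r] = -1.0892, γ^t·E[r] = -0.578842, running G = -6.218280
t=7: π = [0.1767, 0.1501, 0.1196, 0.2242, 0.1962, 0.1333], E[r] = -1.0892, γ^t·E[r] = -0.520957, running G = -6.739237
t=8: π = [0.1767, 0.1501, 0.1196, 0.2242, 0.1962, 0.1333], E[r] = -1.0892, γ^t·E[r] = -0.468861, running G = -7.208098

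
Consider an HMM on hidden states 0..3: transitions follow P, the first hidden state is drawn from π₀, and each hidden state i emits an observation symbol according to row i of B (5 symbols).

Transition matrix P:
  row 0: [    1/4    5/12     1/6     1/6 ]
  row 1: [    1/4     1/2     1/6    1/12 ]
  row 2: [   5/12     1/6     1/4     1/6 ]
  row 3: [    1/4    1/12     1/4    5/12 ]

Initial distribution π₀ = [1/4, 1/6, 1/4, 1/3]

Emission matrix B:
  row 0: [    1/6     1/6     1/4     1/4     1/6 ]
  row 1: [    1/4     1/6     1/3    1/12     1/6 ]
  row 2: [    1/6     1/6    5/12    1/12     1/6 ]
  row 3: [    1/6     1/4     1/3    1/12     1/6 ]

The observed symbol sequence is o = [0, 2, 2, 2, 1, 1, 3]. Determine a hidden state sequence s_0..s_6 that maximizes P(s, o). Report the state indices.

t=0: δ = [4.167e-02, 4.167e-02, 4.167e-02, 5.556e-02]  (obs o_0=0)
t=1: δ = [4.340e-03, 6.944e-03, 5.787e-03, 7.716e-03]  ψ = [2, 1, 3, 3]  (obs o_1=2)
t=2: δ = [6.028e-04, 1.157e-03, 8.038e-04, 1.072e-03]  ψ = [2, 1, 3, 3]  (obs o_2=2)
t=3: δ = [8.372e-05, 1.929e-04, 1.116e-04, 1.488e-04]  ψ = [2, 1, 3, 3]  (obs o_3=2)
t=4: δ = [8.038e-06, 1.608e-05, 6.202e-06, 1.550e-05]  ψ = [1, 1, 3, 3]  (obs o_4=1)
t=5: δ = [6.698e-07, 1.340e-06, 6.460e-07, 1.615e-06]  ψ = [1, 1, 3, 3]  (obs o_5=1)
t=6: δ = [1.009e-07, 5.582e-08, 3.365e-08, 5.608e-08]  ψ = [3, 1, 3, 3]  (obs o_6=3)
backtrack: best end state = 0; path = [3, 3, 3, 3, 3, 3, 0]

path = [3, 3, 3, 3, 3, 3, 0]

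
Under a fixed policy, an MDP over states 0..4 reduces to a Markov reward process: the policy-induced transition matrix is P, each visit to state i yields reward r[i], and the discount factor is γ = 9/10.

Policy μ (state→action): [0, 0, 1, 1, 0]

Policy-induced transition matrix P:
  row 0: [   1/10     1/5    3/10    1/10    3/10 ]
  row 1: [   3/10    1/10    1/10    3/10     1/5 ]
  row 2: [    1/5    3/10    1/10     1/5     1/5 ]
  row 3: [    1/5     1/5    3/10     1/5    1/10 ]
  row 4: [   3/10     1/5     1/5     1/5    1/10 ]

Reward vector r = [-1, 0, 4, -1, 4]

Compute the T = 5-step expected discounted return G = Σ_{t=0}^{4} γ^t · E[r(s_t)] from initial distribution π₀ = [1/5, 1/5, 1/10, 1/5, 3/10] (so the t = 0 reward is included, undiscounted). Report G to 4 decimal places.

G = 4.6634

t=0: π = [0.2000, 0.2000, 0.1000, 0.2000, 0.3000], E[r] = 1.2000, γ^t·E[r] = 1.200000, running G = 1.200000
t=1: π = [0.2300, 0.1900, 0.2100, 0.2000, 0.1700], E[r] = 1.0900, γ^t·E[r] = 0.981000, running G = 2.181000
t=2: π = [0.2130, 0.2020, 0.2030, 0.1960, 0.1860], E[r] = 1.1470, γ^t·E[r] = 0.929070, running G = 3.110070
t=3: π = [0.2175, 0.2001, 0.2004, 0.1989, 0.1831], E[r] = 1.1176, γ^t·E[r] = 0.814730, running G = 3.924800
t=4: π = [0.2166, 0.2000, 0.2016, 0.1983, 0.1836], E[r] = 1.1257, γ^t·E[r] = 0.738591, running G = 4.663392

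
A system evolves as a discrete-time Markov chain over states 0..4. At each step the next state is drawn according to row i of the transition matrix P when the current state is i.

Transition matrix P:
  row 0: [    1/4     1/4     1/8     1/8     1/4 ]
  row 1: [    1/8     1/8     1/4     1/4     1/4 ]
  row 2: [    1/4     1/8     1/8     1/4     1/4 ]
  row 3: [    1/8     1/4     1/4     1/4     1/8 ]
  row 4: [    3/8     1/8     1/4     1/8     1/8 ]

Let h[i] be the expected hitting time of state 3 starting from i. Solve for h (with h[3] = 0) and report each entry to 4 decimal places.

h = [5.9123, 5.1834, 5.2643, 0.0000, 5.9213]

First-step conditioning: h[3] = 0; for i ≠ 3, h[i] = 1 + Σ_k P[i][k]·h[k].
  h[0] = 1 + 1/4·h[0] + 1/4·h[1] + 1/8·h[2] + 1/4·h[4]
  h[1] = 1 + 1/8·h[0] + 1/8·h[1] + 1/4·h[2] + 1/4·h[4]
  h[2] = 1 + 1/4·h[0] + 1/8·h[1] + 1/8·h[2] + 1/4·h[4]
  h[4] = 1 + 3/8·h[0] + 1/8·h[1] + 1/4·h[2] + 1/8·h[4]
Solving the 4×4 linear system over states ≠ 3 gives exactly h = [5256/889, 4608/889, 4680/889, 0, 752/127] (h[3] = 0 is the target).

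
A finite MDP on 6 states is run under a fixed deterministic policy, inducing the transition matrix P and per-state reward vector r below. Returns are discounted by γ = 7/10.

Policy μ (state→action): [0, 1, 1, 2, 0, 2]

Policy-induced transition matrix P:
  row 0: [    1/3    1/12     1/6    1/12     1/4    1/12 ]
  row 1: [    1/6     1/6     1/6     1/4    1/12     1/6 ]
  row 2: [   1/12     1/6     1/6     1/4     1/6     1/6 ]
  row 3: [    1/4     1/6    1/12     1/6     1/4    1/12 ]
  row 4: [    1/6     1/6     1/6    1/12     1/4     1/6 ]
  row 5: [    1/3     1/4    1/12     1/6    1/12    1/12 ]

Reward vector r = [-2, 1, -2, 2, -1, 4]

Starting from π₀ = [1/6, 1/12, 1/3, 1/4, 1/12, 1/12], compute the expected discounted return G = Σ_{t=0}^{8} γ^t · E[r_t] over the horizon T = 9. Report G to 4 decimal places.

t=0: π = [0.1667, 0.0833, 0.3333, 0.2500, 0.0833, 0.0833], E[r] = -0.1667, γ^t·E[r] = -0.166667, running G = -0.166667
t=1: π = [0.2014, 0.1597, 0.1389, 0.1806, 0.1944, 0.1250], E[r] = 0.1458, γ^t·E[r] = 0.102083, running G = -0.064583
t=2: π = [0.2245, 0.1603, 0.1412, 0.1586, 0.1910, 0.1244], E[r] = 0.0527, γ^t·E[r] = 0.025804, running G = -0.038779
t=3: π = [0.2263, 0.1583, 0.1431, 0.1572, 0.1908, 0.1244], E[r] = 0.0407, γ^t·E[r] = 0.013944, running G = -0.024835
t=4: π = [0.2263, 0.1582, 0.1432, 0.1570, 0.1910, 0.1243], E[r] = 0.0397, γ^t·E[r] = 0.009531, running G = -0.015303
t=5: π = [0.2263, 0.1582, 0.1432, 0.1570, 0.1910, 0.1244], E[r] = 0.0397, γ^t·E[r] = 0.006674, running G = -0.008629
t=6: π = [0.2263, 0.1582, 0.1432, 0.1570, 0.1910, 0.1244], E[r] = 0.0397, γ^t·E[r] = 0.004675, running G = -0.003954
t=7: π = [0.2263, 0.1582, 0.1432, 0.1570, 0.1910, 0.1244], E[r] = 0.0397, γ^t·E[r] = 0.003273, running G = -0.000681
t=8: π = [0.2263, 0.1582, 0.1432, 0.1570, 0.1910, 0.1244], E[r] = 0.0397, γ^t·E[r] = 0.002291, running G = 0.001611

G = 0.0016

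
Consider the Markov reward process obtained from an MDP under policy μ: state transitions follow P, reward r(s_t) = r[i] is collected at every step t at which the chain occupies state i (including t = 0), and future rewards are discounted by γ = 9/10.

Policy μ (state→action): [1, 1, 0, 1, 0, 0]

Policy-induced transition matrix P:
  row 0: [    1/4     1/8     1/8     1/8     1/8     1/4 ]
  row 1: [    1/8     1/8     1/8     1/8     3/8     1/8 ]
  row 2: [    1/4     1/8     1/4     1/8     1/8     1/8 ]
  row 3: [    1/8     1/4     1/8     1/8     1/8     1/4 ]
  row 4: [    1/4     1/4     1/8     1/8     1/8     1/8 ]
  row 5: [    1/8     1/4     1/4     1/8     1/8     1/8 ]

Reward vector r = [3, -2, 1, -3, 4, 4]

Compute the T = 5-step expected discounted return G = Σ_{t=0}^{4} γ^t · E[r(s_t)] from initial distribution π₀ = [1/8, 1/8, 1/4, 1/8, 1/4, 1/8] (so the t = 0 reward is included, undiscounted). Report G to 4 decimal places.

G = 5.6068

t=0: π = [0.1250, 0.1250, 0.2500, 0.1250, 0.2500, 0.1250], E[r] = 1.5000, γ^t·E[r] = 1.500000, running G = 1.500000
t=1: π = [0.2031, 0.1875, 0.1719, 0.1250, 0.1563, 0.1563], E[r] = 1.2813, γ^t·E[r] = 1.153125, running G = 2.653125
t=2: π = [0.1914, 0.1797, 0.1660, 0.1250, 0.1719, 0.1660], E[r] = 1.3574, γ^t·E[r] = 1.099512, running G = 3.752637
t=3: π = [0.1912, 0.1829, 0.1665, 0.1250, 0.1699, 0.1646], E[r] = 1.3372, γ^t·E[r] = 0.974788, running G = 4.727425
t=4: π = [0.1909, 0.1824, 0.1664, 0.1250, 0.1707, 0.1645], E[r] = 1.3403, γ^t·E[r] = 0.879372, running G = 5.606797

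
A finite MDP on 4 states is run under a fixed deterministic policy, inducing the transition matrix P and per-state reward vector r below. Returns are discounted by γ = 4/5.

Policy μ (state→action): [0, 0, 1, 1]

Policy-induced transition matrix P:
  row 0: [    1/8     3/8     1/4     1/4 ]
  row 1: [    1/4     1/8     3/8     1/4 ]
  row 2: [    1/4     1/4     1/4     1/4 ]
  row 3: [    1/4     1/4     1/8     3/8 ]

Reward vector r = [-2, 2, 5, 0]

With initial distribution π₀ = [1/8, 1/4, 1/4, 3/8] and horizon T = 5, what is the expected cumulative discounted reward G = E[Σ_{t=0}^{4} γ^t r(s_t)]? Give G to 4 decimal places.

t=0: π = [0.1250, 0.2500, 0.2500, 0.3750], E[r] = 1.5000, γ^t·E[r] = 1.500000, running G = 1.500000
t=1: π = [0.2344, 0.2344, 0.2344, 0.2969], E[r] = 1.1719, γ^t·E[r] = 0.937500, running G = 2.437500
t=2: π = [0.2207, 0.2500, 0.2422, 0.2871], E[r] = 1.2695, γ^t·E[r] = 0.812500, running G = 3.250000
t=3: π = [0.2224, 0.2463, 0.2454, 0.2859], E[r] = 1.2747, γ^t·E[r] = 0.652625, running G = 3.902625
t=4: π = [0.2222, 0.2470, 0.2451, 0.2857], E[r] = 1.2749, γ^t·E[r] = 0.522200, running G = 4.424825

G = 4.4248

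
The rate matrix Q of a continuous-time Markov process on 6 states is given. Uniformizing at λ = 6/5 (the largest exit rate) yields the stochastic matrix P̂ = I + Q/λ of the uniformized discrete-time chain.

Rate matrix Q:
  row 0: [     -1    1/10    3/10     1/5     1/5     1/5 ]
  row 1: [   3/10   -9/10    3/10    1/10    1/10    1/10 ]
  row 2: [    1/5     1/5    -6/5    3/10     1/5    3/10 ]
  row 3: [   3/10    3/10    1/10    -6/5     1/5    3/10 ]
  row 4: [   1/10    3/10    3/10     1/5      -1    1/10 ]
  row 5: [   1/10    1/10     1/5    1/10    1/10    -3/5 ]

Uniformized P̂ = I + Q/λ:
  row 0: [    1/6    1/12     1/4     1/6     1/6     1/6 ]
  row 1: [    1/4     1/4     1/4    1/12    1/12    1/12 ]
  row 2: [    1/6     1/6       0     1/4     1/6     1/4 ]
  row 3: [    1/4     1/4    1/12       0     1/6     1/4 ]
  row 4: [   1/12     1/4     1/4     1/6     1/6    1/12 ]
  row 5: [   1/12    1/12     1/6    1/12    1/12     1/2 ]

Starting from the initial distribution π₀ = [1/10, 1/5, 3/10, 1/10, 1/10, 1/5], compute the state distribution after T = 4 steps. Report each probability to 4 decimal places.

t=0: π = [0.1000, 0.2000, 0.3000, 0.1000, 0.1000, 0.2000]
t=1: π = [0.1667, 0.1750, 0.1417, 0.1417, 0.1333, 0.2417]
t=2: π = [0.1618, 0.1701, 0.1708, 0.1201, 0.1319, 0.2451]
t=3: π = [0.1594, 0.1679, 0.1668, 0.1263, 0.1321, 0.2475]
t=4: π = [0.1596, 0.1683, 0.1666, 0.1249, 0.1321, 0.2486]

π = [0.1596, 0.1683, 0.1666, 0.1249, 0.1321, 0.2486]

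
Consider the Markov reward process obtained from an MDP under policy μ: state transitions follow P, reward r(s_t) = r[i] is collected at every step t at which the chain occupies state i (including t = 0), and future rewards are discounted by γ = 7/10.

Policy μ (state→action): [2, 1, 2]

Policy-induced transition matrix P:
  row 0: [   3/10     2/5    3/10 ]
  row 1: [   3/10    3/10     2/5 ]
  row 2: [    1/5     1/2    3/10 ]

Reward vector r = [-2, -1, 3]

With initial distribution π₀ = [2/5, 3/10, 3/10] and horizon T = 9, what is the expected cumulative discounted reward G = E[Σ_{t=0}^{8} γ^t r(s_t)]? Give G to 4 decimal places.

t=0: π = [0.4000, 0.3000, 0.3000], E[r] = -0.2000, γ^t·E[r] = -0.200000, running G = -0.200000
t=1: π = [0.2700, 0.4000, 0.3300], E[r] = 0.0500, γ^t·E[r] = 0.035000, running G = -0.165000
t=2: π = [0.2670, 0.3930, 0.3400], E[r] = 0.0930, γ^t·E[r] = 0.045570, running G = -0.119430
t=3: π = [0.2660, 0.3947, 0.3393], E[r] = 0.0912, γ^t·E[r] = 0.031282, running G = -0.088148
t=4: π = [0.2661, 0.3945, 0.3395], E[r] = 0.0918, γ^t·E[r] = 0.022044, running G = -0.066105
t=5: π = [0.2661, 0.3945, 0.3394], E[r] = 0.0917, γ^t·E[r] = 0.015417, running G = -0.050688
t=6: π = [0.2661, 0.3945, 0.3395], E[r] = 0.0917, γ^t·E[r] = 0.010794, running G = -0.039894
t=7: π = [0.2661, 0.3945, 0.3394], E[r] = 0.0917, γ^t·E[r] = 0.007555, running G = -0.032338
t=8: π = [0.2661, 0.3945, 0.3394], E[r] = 0.0917, γ^t·E[r] = 0.005289, running G = -0.027050

G = -0.0270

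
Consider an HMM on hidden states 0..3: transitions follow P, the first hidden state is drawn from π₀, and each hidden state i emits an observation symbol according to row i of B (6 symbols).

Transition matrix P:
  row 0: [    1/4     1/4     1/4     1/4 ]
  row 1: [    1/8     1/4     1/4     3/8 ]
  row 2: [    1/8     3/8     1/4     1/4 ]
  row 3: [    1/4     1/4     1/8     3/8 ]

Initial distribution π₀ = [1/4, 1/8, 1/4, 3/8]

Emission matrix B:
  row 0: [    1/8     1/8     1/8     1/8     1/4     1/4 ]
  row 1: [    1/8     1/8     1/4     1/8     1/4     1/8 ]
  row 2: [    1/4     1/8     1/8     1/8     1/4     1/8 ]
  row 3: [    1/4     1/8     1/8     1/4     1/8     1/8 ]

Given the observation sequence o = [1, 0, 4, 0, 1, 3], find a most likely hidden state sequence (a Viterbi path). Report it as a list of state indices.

path = [3, 3, 1, 3, 3, 3]

t=0: δ = [3.125e-02, 1.562e-02, 3.125e-02, 4.688e-02]  (obs o_0=1)
t=1: δ = [1.465e-03, 1.465e-03, 1.953e-03, 4.395e-03]  ψ = [3, 2, 0, 3]  (obs o_1=0)
t=2: δ = [2.747e-04, 2.747e-04, 1.373e-04, 2.060e-04]  ψ = [3, 3, 3, 3]  (obs o_2=4)
t=3: δ = [8.583e-06, 8.583e-06, 1.717e-05, 2.575e-05]  ψ = [0, 0, 0, 1]  (obs o_3=0)
t=4: δ = [8.047e-07, 8.047e-07, 5.364e-07, 1.207e-06]  ψ = [3, 2, 2, 3]  (obs o_4=1)
t=5: δ = [3.772e-08, 3.772e-08, 2.515e-08, 1.132e-07]  ψ = [3, 3, 0, 3]  (obs o_5=3)
backtrack: best end state = 3; path = [3, 3, 1, 3, 3, 3]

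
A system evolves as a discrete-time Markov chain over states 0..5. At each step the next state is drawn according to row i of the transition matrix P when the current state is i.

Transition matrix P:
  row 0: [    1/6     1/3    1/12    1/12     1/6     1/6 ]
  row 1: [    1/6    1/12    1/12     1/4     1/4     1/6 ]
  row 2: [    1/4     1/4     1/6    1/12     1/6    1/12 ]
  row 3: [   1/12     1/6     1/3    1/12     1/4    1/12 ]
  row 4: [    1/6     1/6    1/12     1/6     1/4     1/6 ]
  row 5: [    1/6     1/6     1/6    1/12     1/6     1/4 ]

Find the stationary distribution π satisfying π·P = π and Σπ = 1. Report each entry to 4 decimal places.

π = [0.1674, 0.1905, 0.1414, 0.1327, 0.2112, 0.1569]

Balance equations π_j = Σ_i π_i·P[i][j]:
  π_0 = 1/6·π_0 + 1/6·π_1 + 1/4·π_2 + 1/12·π_3 + 1/6·π_4 + 1/6·π_5
  π_1 = 1/3·π_0 + 1/12·π_1 + 1/4·π_2 + 1/6·π_3 + 1/6·π_4 + 1/6·π_5
  π_2 = 1/12·π_0 + 1/12·π_1 + 1/6·π_2 + 1/3·π_3 + 1/12·π_4 + 1/6·π_5
  π_3 = 1/12·π_0 + 1/4·π_1 + 1/12·π_2 + 1/12·π_3 + 1/6·π_4 + 1/12·π_5
  π_4 = 1/6·π_0 + 1/4·π_1 + 1/6·π_2 + 1/4·π_3 + 1/4·π_4 + 1/6·π_5
  normalize: π_0 + π_1 + π_2 + π_3 + π_4 + π_5 = 1
Solving the linear system gives exactly π = [2777/16590, 47399/248850, 35177/248850, 33017/248850, 3754/17775, 2789/17775].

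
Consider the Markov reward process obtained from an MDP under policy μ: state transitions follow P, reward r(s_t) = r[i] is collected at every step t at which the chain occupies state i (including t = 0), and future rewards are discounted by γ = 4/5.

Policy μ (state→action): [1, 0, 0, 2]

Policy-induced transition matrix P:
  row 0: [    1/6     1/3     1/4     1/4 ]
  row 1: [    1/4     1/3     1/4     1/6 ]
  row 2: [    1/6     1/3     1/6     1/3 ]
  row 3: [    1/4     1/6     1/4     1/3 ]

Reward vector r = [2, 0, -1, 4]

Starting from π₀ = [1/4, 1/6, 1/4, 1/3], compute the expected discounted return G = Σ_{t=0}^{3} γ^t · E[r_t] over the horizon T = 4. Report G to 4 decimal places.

t=0: π = [0.2500, 0.1667, 0.2500, 0.3333], E[r] = 1.5833, γ^t·E[r] = 1.583333, running G = 1.583333
t=1: π = [0.2083, 0.2778, 0.2292, 0.2847], E[r] = 1.3264, γ^t·E[r] = 1.061111, running G = 2.644444
t=2: π = [0.2135, 0.2859, 0.2309, 0.2697], E[r] = 1.2749, γ^t·E[r] = 0.815926, running G = 3.460370
t=3: π = [0.2130, 0.2884, 0.2308, 0.2679], E[r] = 1.2667, γ^t·E[r] = 0.648568, running G = 4.108938

G = 4.1089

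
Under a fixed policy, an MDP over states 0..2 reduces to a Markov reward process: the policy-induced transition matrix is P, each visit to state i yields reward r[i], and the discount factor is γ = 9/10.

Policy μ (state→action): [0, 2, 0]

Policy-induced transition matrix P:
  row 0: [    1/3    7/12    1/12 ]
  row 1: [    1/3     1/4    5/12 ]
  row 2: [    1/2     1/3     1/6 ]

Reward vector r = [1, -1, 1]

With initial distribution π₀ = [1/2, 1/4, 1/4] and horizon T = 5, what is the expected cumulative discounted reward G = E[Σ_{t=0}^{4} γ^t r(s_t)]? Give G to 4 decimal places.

G = 1.0861

t=0: π = [0.5000, 0.2500, 0.2500], E[r] = 0.5000, γ^t·E[r] = 0.500000, running G = 0.500000
t=1: π = [0.3750, 0.4375, 0.1875], E[r] = 0.1250, γ^t·E[r] = 0.112500, running G = 0.612500
t=2: π = [0.3646, 0.3906, 0.2448], E[r] = 0.2188, γ^t·E[r] = 0.177188, running G = 0.789688
t=3: π = [0.3741, 0.3919, 0.2339], E[r] = 0.2161, γ^t·E[r] = 0.157570, running G = 0.947258
t=4: π = [0.3723, 0.3942, 0.2335], E[r] = 0.2116, γ^t·E[r] = 0.138823, running G = 1.086081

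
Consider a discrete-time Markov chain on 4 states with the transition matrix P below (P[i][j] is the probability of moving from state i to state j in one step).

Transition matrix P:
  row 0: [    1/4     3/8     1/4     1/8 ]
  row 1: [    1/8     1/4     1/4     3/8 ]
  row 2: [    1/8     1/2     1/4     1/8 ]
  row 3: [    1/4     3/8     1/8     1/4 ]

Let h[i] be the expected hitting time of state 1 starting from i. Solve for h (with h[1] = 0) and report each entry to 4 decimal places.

First-step conditioning: h[1] = 0; for i ≠ 1, h[i] = 1 + Σ_k P[i][k]·h[k].
  h[0] = 1 + 1/4·h[0] + 1/4·h[2] + 1/8·h[3]
  h[2] = 1 + 1/8·h[0] + 1/4·h[2] + 1/8·h[3]
  h[3] = 1 + 1/4·h[0] + 1/8·h[2] + 1/4·h[3]
Solving the 3×3 linear system over states ≠ 1 gives exactly h = [448/181, 0, 392/181, 456/181] (h[1] = 0 is the target).

h = [2.4751, 0.0000, 2.1657, 2.5193]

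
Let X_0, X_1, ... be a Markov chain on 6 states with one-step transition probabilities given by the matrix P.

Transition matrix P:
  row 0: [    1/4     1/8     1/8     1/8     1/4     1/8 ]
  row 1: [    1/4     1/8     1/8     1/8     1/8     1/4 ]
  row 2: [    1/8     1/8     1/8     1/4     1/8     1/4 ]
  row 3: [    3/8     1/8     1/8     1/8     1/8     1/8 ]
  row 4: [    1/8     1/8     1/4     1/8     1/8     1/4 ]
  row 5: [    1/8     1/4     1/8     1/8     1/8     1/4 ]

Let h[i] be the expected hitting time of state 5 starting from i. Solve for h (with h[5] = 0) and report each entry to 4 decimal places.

First-step conditioning: h[5] = 0; for i ≠ 5, h[i] = 1 + Σ_k P[i][k]·h[k].
  h[0] = 1 + 1/4·h[0] + 1/8·h[1] + 1/8·h[2] + 1/8·h[3] + 1/4·h[4]
  h[1] = 1 + 1/4·h[0] + 1/8·h[1] + 1/8·h[2] + 1/8·h[3] + 1/8·h[4]
  h[2] = 1 + 1/8·h[0] + 1/8·h[1] + 1/8·h[2] + 1/4·h[3] + 1/8·h[4]
  h[3] = 1 + 3/8·h[0] + 1/8·h[1] + 1/8·h[2] + 1/8·h[3] + 1/8·h[4]
  h[4] = 1 + 1/8·h[0] + 1/8·h[1] + 1/4·h[2] + 1/8·h[3] + 1/8·h[4]
Solving the 5×5 linear system over states ≠ 5 gives exactly h = [4160/753, 3704/753, 3712/753, 1408/251, 1216/251, 0] (h[5] = 0 is the target).

h = [5.5246, 4.9190, 4.9296, 5.6096, 4.8446, 0.0000]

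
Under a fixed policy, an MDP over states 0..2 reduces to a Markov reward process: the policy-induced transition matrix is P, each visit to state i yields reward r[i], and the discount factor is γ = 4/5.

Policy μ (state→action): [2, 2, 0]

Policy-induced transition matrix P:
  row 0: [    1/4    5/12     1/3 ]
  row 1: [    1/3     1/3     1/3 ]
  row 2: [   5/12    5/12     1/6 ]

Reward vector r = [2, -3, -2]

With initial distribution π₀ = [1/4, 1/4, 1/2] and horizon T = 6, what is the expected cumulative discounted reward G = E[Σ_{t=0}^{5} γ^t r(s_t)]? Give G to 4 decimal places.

t=0: π = [0.2500, 0.2500, 0.5000], E[r] = -1.2500, γ^t·E[r] = -1.250000, running G = -1.250000
t=1: π = [0.3542, 0.3958, 0.2500], E[r] = -0.9792, γ^t·E[r] = -0.783333, running G = -2.033333
t=2: π = [0.3247, 0.3837, 0.2917], E[r] = -1.0851, γ^t·E[r] = -0.694444, running G = -2.727778
t=3: π = [0.3306, 0.3847, 0.2847], E[r] = -1.0624, γ^t·E[r] = -0.543926, running G = -3.271704
t=4: π = [0.3295, 0.3846, 0.2859], E[r] = -1.0666, γ^t·E[r] = -0.436864, running G = -3.708568
t=5: π = [0.3297, 0.3846, 0.2857], E[r] = -1.0658, γ^t·E[r] = -0.349250, running G = -4.057818

G = -4.0578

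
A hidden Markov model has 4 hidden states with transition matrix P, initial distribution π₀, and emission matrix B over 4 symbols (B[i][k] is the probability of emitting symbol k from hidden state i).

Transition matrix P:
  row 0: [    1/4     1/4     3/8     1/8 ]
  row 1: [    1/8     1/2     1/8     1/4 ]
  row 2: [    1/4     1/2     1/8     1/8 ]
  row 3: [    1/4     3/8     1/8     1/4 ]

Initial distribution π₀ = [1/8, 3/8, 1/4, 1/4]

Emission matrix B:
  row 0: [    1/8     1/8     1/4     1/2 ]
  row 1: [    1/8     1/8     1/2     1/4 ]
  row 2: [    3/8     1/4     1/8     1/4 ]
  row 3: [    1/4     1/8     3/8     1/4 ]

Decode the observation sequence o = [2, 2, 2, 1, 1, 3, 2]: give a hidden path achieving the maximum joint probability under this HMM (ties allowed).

t=0: δ = [3.125e-02, 1.875e-01, 3.125e-02, 9.375e-02]  (obs o_0=2)
t=1: δ = [5.859e-03, 4.688e-02, 2.930e-03, 1.758e-02]  ψ = [1, 1, 1, 1]  (obs o_1=2)
t=2: δ = [1.465e-03, 1.172e-02, 7.324e-04, 4.395e-03]  ψ = [1, 1, 1, 1]  (obs o_2=2)
t=3: δ = [1.831e-04, 7.324e-04, 3.662e-04, 3.662e-04]  ψ = [1, 1, 1, 1]  (obs o_3=1)
t=4: δ = [1.144e-05, 4.578e-05, 2.289e-05, 2.289e-05]  ψ = [1, 1, 1, 1]  (obs o_4=1)
t=5: δ = [2.861e-06, 5.722e-06, 1.431e-06, 2.861e-06]  ψ = [1, 1, 1, 1]  (obs o_5=3)
t=6: δ = [1.788e-07, 1.431e-06, 1.341e-07, 5.364e-07]  ψ = [0, 1, 0, 1]  (obs o_6=2)
backtrack: best end state = 1; path = [1, 1, 1, 1, 1, 1, 1]

path = [1, 1, 1, 1, 1, 1, 1]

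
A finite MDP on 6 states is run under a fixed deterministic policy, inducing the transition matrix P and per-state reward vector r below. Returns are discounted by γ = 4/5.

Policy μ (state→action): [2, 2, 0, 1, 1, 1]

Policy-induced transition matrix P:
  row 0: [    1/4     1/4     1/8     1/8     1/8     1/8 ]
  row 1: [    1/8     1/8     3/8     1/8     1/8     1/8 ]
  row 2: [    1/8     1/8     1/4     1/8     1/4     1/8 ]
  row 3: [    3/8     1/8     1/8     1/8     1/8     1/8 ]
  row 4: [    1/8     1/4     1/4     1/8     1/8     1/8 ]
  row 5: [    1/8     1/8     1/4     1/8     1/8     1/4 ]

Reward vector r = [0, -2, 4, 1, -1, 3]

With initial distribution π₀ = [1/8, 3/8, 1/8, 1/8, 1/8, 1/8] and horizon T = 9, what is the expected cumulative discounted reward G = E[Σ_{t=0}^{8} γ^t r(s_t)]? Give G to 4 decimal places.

t=0: π = [0.1250, 0.3750, 0.1250, 0.1250, 0.1250, 0.1250], E[r] = 0.1250, γ^t·E[r] = 0.125000, running G = 0.125000
t=1: π = [0.1719, 0.1563, 0.2656, 0.1250, 0.1406, 0.1406], E[r] = 1.1563, γ^t·E[r] = 0.925000, running G = 1.050000
t=2: π = [0.1777, 0.1641, 0.2324, 0.1250, 0.1582, 0.1426], E[r] = 0.9961, γ^t·E[r] = 0.637500, running G = 1.687500
t=3: π = [0.1785, 0.1670, 0.2327, 0.1250, 0.1541, 0.1428], E[r] = 0.9961, γ^t·E[r] = 0.510000, running G = 2.197500
t=4: π = [0.1786, 0.1666, 0.2329, 0.1250, 0.1541, 0.1429], E[r] = 0.9981, γ^t·E[r] = 0.408825, running G = 2.606325
t=5: π = [0.1786, 0.1666, 0.2329, 0.1250, 0.1541, 0.1429], E[r] = 0.9978, γ^t·E[r] = 0.326958, running G = 2.933283
t=6: π = [0.1786, 0.1666, 0.2329, 0.1250, 0.1541, 0.1429], E[r] = 0.9978, γ^t·E[r] = 0.261566, running G = 3.194849
t=7: π = [0.1786, 0.1666, 0.2329, 0.1250, 0.1541, 0.1429], E[r] = 0.9978, γ^t·E[r] = 0.209254, running G = 3.404102
t=8: π = [0.1786, 0.1666, 0.2329, 0.1250, 0.1541, 0.1429], E[r] = 0.9978, γ^t·E[r] = 0.167403, running G = 3.571505

G = 3.5715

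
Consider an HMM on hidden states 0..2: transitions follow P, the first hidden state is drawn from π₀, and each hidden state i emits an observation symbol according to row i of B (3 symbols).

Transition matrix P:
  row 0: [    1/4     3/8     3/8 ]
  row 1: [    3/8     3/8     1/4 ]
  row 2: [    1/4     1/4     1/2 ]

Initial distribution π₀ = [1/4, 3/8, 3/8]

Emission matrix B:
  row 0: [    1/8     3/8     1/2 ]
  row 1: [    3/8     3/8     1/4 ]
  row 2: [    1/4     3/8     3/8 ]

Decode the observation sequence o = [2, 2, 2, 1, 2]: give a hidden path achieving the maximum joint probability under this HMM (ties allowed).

path = [2, 2, 2, 2, 2]

t=0: δ = [1.250e-01, 9.375e-02, 1.406e-01]  (obs o_0=2)
t=1: δ = [1.758e-02, 1.172e-02, 2.637e-02]  ψ = [1, 0, 2]  (obs o_1=2)
t=2: δ = [3.296e-03, 1.648e-03, 4.944e-03]  ψ = [2, 0, 2]  (obs o_2=2)
t=3: δ = [4.635e-04, 4.635e-04, 9.270e-04]  ψ = [2, 0, 2]  (obs o_3=1)
t=4: δ = [1.159e-04, 5.794e-05, 1.738e-04]  ψ = [2, 2, 2]  (obs o_4=2)
backtrack: best end state = 2; path = [2, 2, 2, 2, 2]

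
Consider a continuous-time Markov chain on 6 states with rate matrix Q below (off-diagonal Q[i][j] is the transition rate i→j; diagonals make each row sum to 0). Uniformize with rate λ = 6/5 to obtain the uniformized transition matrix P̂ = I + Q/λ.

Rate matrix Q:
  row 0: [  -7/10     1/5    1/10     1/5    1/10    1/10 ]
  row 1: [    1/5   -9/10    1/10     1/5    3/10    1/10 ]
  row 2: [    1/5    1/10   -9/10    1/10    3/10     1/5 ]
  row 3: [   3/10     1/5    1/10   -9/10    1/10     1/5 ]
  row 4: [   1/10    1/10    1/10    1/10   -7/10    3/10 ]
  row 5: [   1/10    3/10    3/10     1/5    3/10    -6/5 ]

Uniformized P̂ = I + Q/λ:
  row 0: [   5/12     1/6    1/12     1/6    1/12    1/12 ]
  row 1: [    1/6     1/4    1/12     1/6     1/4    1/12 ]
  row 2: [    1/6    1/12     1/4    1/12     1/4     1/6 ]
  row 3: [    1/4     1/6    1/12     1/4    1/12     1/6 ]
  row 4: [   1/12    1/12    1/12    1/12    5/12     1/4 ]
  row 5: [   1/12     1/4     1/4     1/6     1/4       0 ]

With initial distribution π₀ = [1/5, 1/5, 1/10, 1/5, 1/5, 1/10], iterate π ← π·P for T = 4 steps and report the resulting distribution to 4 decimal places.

t=0: π = [0.2000, 0.2000, 0.1000, 0.2000, 0.2000, 0.1000]
t=1: π = [0.2083, 0.1667, 0.1167, 0.1583, 0.2167, 0.1333]
t=2: π = [0.2028, 0.1639, 0.1250, 0.1521, 0.2250, 0.1313]
t=3: π = [0.2003, 0.1621, 0.1260, 0.1502, 0.2284, 0.1330]
t=4: π = [0.1992, 0.1617, 0.1265, 0.1496, 0.2296, 0.1333]

π = [0.1992, 0.1617, 0.1265, 0.1496, 0.2296, 0.1333]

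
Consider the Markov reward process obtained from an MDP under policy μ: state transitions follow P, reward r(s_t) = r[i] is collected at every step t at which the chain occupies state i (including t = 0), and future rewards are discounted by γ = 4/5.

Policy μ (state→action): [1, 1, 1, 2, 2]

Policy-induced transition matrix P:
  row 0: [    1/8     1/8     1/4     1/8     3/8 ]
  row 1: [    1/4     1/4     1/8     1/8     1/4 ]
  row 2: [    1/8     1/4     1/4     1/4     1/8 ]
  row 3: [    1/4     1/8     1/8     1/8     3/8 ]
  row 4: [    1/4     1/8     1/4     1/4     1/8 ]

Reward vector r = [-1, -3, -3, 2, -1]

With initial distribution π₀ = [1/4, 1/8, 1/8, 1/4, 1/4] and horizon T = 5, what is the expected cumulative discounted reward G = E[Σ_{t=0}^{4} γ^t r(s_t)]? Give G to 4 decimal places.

t=0: π = [0.2500, 0.1250, 0.1250, 0.2500, 0.2500], E[r] = -0.7500, γ^t·E[r] = -0.750000, running G = -0.750000
t=1: π = [0.2031, 0.1563, 0.2031, 0.1719, 0.2656], E[r] = -1.2031, γ^t·E[r] = -0.962500, running G = -1.712500
t=2: π = [0.1992, 0.1699, 0.2090, 0.1836, 0.2383], E[r] = -1.2070, γ^t·E[r] = -0.772500, running G = -2.485000
t=3: π = [0.1990, 0.1724, 0.2058, 0.1809, 0.2419], E[r] = -1.2136, γ^t·E[r] = -0.621375, running G = -3.106375
t=4: π = [0.1994, 0.1723, 0.2058, 0.1810, 0.2415], E[r] = -1.2133, γ^t·E[r] = -0.496975, running G = -3.603350

G = -3.6034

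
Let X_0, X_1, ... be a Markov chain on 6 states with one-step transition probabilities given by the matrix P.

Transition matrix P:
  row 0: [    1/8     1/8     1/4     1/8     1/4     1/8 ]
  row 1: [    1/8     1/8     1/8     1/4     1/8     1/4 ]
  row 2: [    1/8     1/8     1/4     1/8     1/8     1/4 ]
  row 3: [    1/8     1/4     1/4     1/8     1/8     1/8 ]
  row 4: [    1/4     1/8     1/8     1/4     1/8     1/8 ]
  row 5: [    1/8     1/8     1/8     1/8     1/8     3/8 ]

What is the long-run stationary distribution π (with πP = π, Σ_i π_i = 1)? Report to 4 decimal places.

Balance equations π_j = Σ_i π_i·P[i][j]:
  π_0 = 1/8·π_0 + 1/8·π_1 + 1/8·π_2 + 1/8·π_3 + 1/4·π_4 + 1/8·π_5
  π_1 = 1/8·π_0 + 1/8·π_1 + 1/8·π_2 + 1/4·π_3 + 1/8·π_4 + 1/8·π_5
  π_2 = 1/4·π_0 + 1/8·π_1 + 1/4·π_2 + 1/4·π_3 + 1/8·π_4 + 1/8·π_5
  π_3 = 1/8·π_0 + 1/4·π_1 + 1/8·π_2 + 1/8·π_3 + 1/4·π_4 + 1/8·π_5
  π_4 = 1/4·π_0 + 1/8·π_1 + 1/8·π_2 + 1/8·π_3 + 1/8·π_4 + 1/8·π_5
  normalize: π_0 + π_1 + π_2 + π_3 + π_4 + π_5 = 1
Solving the linear system gives exactly π = [1/7, 64/441, 575/3087, 71/441, 1/7, 685/3087].

π = [0.1429, 0.1451, 0.1863, 0.1610, 0.1429, 0.2219]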